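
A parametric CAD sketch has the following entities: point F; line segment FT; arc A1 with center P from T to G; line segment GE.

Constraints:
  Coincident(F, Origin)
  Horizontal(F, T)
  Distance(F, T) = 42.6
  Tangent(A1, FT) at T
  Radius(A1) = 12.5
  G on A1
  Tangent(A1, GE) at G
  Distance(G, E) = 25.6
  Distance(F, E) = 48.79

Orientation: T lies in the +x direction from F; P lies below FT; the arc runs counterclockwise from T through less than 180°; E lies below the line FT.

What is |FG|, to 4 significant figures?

32.64

F is at the origin; F and T share the same y with |FT| = 42.6 and T on the +x side, so T = (42.60, 0.000). A1 meets FT tangentially, so PT is at right angles to FT, so P = T + (0, -12.5) = (42.60, -12.50). Since PG ⟂ GE (tangency), |PE| = √(12.5² + 25.6²) = 28.49 regardless of where G sits on A1. So E lies on both circle(F, 48.79) and circle(P, 28.49); the below-FT intersection is E = (30.33, -38.21). G is the foot of the tangent from E: G = (30.10, -12.61).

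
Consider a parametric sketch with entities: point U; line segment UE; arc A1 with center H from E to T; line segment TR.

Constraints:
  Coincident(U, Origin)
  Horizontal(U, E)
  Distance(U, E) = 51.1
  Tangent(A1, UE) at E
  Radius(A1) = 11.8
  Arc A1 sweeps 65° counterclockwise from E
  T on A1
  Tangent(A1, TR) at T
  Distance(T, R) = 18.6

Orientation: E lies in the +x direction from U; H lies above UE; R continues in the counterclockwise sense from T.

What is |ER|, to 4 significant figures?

30.08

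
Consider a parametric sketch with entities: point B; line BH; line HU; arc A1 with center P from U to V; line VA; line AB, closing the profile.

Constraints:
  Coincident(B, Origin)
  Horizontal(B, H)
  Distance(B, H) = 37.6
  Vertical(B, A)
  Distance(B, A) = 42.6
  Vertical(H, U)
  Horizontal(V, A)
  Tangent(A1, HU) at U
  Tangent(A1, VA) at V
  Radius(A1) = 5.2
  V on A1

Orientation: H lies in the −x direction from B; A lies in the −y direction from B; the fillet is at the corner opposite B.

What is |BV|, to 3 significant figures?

53.5

The virtual corner opposite B is at (-37.6, -42.6). The tangent condition forces PU to be normal to HU and A1 meets VA tangentially, so PV is at right angles to VA, with radius 5.2, so the center P sits 5.2 in from both sides at P = (-32.4, -37.4). That places the tangent points at U = (-37.6, -37.4) on HU and V = (-32.4, -42.6) on VA. Then |BV| = |V − B| = 53.5.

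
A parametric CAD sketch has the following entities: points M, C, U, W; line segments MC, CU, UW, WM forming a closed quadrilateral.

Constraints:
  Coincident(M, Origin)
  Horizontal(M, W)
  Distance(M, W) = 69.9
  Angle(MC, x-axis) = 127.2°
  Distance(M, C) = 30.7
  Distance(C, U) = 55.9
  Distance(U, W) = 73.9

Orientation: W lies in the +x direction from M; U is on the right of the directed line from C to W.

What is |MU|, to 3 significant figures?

27.8

M is at the origin; M and W share the same y with |MW| = 69.9 and W in +x, so W = (69.9, 0). MC runs at 127.2° with |MC| = 30.7, so C = (-18.6, 24.5). U is determined by |CU| = 55.9 and |UW| = 73.9 together: it lies at the intersection of circle(C, 55.9) and circle(W, 73.9). With |CW| = 91.8, the foot of the radical line on CW is 33.2 from C and the perpendicular offset is √(55.9² − 33.2²) = 45.0. Taking the right-of-CW solution: U = (1.41, -27.8).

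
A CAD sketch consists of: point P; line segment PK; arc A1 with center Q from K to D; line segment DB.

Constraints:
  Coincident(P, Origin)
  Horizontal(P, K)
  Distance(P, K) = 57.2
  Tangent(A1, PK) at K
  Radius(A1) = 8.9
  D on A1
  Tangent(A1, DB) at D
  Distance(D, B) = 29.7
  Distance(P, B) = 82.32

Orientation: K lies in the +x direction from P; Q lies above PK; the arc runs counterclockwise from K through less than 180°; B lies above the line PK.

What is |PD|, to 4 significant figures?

65.96

Checks: |PK| = 57.20 ✓; |QD| = 8.900 ✓; ∠(QD, DB) = 90.00° ✓; |DB| = 29.70 ✓; |PB| = 82.32 ✓.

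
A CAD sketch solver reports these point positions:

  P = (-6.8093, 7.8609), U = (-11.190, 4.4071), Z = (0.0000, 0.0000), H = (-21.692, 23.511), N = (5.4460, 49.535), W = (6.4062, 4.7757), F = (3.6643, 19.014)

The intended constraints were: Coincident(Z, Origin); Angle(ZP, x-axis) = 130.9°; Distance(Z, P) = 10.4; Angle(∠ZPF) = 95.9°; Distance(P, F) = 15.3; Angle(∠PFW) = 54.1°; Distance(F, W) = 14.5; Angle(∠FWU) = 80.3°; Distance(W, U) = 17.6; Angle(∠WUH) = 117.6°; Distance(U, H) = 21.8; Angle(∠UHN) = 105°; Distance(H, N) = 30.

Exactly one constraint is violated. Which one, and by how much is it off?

Distance(H, N) = 30 — off by 7.60.

Z = (0.00, 0.00) ✓; ZP at 130.9° ✓; |ZP| = 10.40 ✓; ∠ZPF = 95.90° ✓; |PF| = 15.30 ✓; ∠PFW = 54.10° ✓; |FW| = 14.50 ✓; ∠FWU = 80.30° ✓; |WU| = 17.60 ✓; ∠WUH = 117.6° ✓; |UH| = 21.80 ✓; ∠UHN = 105.0° ✓; |HN| = 37.60 ✗.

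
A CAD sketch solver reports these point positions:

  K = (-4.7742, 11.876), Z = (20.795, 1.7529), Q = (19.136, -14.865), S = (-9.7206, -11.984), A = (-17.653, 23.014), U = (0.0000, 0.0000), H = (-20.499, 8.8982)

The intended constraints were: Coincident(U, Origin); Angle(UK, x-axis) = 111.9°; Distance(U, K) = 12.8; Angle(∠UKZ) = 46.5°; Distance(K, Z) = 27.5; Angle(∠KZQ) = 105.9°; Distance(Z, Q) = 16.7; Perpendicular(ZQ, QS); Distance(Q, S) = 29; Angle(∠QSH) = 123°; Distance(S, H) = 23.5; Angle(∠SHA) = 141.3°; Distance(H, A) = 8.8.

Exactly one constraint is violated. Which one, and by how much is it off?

Distance(H, A) = 8.8 — off by 5.60.

U = (0.00, 0.00) ✓; UK at 111.9° ✓; |UK| = 12.80 ✓; ∠UKZ = 46.50° ✓; |KZ| = 27.50 ✓; ∠KZQ = 105.9° ✓; |ZQ| = 16.70 ✓; ∠(ZQ, QS) = 90.00° ✓; |QS| = 29.00 ✓; ∠QSH = 123.0° ✓; |SH| = 23.50 ✓; ∠SHA = 141.3° ✓; |HA| = 14.40 ✗.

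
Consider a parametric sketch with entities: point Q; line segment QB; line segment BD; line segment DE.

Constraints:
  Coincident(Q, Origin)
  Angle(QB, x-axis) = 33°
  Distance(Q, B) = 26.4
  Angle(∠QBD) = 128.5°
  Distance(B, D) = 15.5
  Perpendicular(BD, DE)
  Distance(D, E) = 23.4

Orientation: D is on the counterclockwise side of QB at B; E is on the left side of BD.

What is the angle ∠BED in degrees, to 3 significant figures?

33.5°

∠QBD = 128.5°, so BD runs at 33.0° + (180° − 128.5°) = 84.5° from the x-axis; with |BD| = 15.5, D = B + 15.5·(cos 84.5°, sin 84.5°) = (23.6, 29.8). The perpendicularity gives DE at right angles to BD; with |DE| = 23.4 on the left of BD, E = D + 23.4·(-0.995, 0.0958) = (0.334, 32.0). Then cos ∠BED = EB·ED / (|EB||ED|), giving 33.5°.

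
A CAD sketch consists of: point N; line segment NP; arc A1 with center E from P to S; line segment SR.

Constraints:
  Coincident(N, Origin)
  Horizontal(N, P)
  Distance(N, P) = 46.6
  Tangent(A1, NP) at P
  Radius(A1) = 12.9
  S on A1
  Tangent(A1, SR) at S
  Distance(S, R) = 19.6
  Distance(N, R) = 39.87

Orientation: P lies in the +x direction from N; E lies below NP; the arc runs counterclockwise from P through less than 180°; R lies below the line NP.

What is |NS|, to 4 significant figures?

35.46

N is at the origin; NP is horizontal with |NP| = 46.6 and P on the +x side, so P = (46.60, 0.000). A1 meets NP tangentially, so EP is at right angles to NP, so E = P + (0, -12.9) = (46.60, -12.90). Since ES ⟂ SR (tangency), |ER| = √(12.9² + 19.6²) = 23.46 regardless of where S sits on A1. So R lies on both circle(N, 39.87) and circle(E, 23.46); the below-NP intersection is R = (28.52, -27.86). S is the foot of the tangent from R: S = (34.27, -9.119).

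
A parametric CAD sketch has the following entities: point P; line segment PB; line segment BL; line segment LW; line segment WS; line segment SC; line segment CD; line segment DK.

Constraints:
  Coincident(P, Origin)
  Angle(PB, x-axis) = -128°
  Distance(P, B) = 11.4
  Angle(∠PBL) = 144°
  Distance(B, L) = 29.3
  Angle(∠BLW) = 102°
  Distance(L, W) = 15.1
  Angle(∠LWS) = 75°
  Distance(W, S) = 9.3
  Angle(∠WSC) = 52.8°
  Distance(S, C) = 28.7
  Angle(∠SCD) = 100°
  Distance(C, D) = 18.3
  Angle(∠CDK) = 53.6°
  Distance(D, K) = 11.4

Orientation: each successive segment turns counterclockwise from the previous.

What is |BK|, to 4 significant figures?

47.42

P is at the origin; PB runs at -128.0° with length 11.4, so B = (-7.019, -8.983). ∠PBL = 144.0° gives BL at -92.00° from the x-axis; with |BL| = 29.3, L = (-8.041, -38.27). ∠BLW = 102.0° gives LW at -14.00° from the x-axis; with |LW| = 15.1, W = (6.610, -41.92). ∠LWS = 75.0° gives WS at 91.00° from the x-axis; with |WS| = 9.3, S = (6.448, -32.62). ∠WSC = 52.8° gives SC at -141.8° from the x-axis; with |SC| = 28.7, C = (-16.11, -50.37). ∠SCD = 100.0° gives CD at -61.80° from the x-axis; with |CD| = 18.3, D = (-7.458, -66.50). ∠CDK = 53.6° gives DK at 64.60° from the x-axis; with |DK| = 11.4, K = (-2.568, -56.20). Then |BK| = |K − B| = 47.42.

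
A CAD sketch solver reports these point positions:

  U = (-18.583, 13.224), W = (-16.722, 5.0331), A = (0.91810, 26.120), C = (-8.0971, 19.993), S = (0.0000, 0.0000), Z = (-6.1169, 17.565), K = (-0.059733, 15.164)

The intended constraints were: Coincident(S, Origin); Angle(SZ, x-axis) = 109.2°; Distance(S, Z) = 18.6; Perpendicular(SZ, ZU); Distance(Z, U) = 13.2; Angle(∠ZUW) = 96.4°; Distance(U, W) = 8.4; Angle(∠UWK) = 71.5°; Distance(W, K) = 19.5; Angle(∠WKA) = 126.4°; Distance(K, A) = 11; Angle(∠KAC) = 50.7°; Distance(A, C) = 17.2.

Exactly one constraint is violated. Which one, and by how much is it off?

Distance(A, C) = 17.2 — off by 6.30.

S = (0.00, 0.00) ✓; SZ at 109.2° ✓; |SZ| = 18.60 ✓; ∠(SZ, ZU) = 90.00° ✓; |ZU| = 13.20 ✓; ∠ZUW = 96.40° ✓; |UW| = 8.400 ✓; ∠UWK = 71.50° ✓; |WK| = 19.50 ✓; ∠WKA = 126.4° ✓; |KA| = 11.00 ✓; ∠KAC = 50.70° ✓; |AC| = 10.90 ✗.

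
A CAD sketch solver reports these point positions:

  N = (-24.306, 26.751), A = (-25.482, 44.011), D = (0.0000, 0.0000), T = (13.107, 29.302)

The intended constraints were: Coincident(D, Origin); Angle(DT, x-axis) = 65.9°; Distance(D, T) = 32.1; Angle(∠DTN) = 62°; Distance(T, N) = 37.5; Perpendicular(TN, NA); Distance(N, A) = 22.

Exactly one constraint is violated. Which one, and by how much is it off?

Distance(N, A) = 22 — off by 4.70.

D = (0.00, 0.00) ✓; DT at 65.90° ✓; |DT| = 32.10 ✓; ∠DTN = 62.00° ✓; |TN| = 37.50 ✓; ∠(TN, NA) = 90.00° ✓; |NA| = 17.30 ✗.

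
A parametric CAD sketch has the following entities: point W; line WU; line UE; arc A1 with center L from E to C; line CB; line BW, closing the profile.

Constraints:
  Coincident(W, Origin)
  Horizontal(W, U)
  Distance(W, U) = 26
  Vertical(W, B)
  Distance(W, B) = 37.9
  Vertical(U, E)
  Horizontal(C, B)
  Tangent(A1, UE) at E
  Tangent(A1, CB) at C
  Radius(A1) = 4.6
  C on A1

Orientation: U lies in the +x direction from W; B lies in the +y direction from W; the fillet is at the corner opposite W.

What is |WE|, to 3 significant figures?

42.2

The virtual corner opposite W is at (26.0, 37.9). The tangent condition forces LE to be normal to UE and A1 meets CB tangentially, so LC is at right angles to CB, with radius 4.6, so the center L sits 4.6 in from both sides at L = (21.4, 33.3). That places the tangent points at E = (26.0, 33.3) on UE and C = (21.4, 37.9) on CB. Then |WE| = |E − W| = 42.2.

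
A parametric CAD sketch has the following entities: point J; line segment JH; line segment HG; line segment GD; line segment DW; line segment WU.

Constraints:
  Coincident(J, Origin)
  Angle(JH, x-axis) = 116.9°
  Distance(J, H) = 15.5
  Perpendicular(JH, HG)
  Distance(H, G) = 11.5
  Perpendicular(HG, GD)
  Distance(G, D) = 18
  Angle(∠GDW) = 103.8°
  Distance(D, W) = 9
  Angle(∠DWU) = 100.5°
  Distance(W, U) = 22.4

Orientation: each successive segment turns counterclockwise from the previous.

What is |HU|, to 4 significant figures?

6.464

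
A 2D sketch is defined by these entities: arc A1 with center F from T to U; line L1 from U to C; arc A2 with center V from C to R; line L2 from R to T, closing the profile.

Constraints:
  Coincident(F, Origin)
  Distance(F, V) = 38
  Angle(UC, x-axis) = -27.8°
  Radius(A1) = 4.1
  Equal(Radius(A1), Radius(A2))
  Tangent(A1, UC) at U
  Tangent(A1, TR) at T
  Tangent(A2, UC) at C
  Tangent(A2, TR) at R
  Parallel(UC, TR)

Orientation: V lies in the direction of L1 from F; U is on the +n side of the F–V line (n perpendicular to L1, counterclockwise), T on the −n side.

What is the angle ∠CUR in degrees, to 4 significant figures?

12.18°

The slot axis is L1's direction at -27.8°, so u = (cos -27.8°, sin -27.8°) = (0.8846, -0.4664) and n = (−sin -27.8°, cos -27.8°) = (0.4664, 0.8846). F is at the origin and V lies 38.0 along u from F, so V = 38.0·u = (33.61, -17.72). Tangency of A1 to both parallel lines with radius 4.1 puts U and T at F ± 4.1·n: U = (1.912, 3.627), T = (-1.912, -3.627). Equal radii place C and R the same way about V: C = V + 4.1·n = (35.53, -14.10), R = V − 4.1·n = (31.70, -21.35). Then cos ∠CUR = UC·UR / (|UC||UR|), giving 12.18°.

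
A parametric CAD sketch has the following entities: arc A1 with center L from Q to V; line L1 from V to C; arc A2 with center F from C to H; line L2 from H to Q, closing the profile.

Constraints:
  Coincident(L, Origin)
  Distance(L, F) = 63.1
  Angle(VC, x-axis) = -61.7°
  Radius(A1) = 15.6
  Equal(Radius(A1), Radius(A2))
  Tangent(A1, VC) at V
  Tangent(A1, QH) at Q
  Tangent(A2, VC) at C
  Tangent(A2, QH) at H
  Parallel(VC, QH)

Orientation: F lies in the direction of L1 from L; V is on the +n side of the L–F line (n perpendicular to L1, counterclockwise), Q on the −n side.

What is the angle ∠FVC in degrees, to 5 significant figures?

13.887°

Tangency of A1 to both parallel lines with radius 15.6 puts V and Q at L ± 15.6·n: V = (13.735, 7.3958), Q = (-13.735, -7.3958). Equal radii place C and H the same way about F: C = F + 15.6·n = (43.650, -48.162), H = F − 15.6·n = (16.180, -62.954). Then cos ∠FVC = VF·VC / (|VF||VC|), giving 13.887°.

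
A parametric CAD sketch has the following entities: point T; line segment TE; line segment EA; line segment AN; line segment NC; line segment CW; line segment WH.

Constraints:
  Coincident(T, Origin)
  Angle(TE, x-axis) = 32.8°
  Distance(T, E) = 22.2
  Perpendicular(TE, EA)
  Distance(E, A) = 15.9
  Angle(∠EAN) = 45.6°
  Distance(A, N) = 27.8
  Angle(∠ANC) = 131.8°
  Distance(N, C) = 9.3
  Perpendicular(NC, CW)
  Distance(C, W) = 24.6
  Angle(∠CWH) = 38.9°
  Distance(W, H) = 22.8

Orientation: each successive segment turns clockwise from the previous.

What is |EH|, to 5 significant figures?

13.359

NC is perpendicular to CW, so CW runs at 30.200°; with |CW| = 24.6, W = (16.625, 24.663). ∠CWH = 38.9° gives WH at -110.90° from the x-axis; with |WH| = 22.8, H = (8.4910, 3.3631). Then |EH| = |H − E| = 13.359.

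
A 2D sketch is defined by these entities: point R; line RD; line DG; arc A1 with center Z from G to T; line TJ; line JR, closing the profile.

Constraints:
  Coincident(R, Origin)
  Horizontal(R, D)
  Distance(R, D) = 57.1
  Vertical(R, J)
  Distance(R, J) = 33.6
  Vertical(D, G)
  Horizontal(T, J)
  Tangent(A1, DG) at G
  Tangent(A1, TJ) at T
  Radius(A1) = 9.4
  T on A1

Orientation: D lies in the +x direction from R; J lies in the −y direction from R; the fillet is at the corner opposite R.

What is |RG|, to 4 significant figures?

62.02

R is at the origin; RD is horizontal with |RD| = 57.1 and D on the +x side, so D = (57.10, 0.000). R and J share the same x with |RJ| = 33.6 and J on the −y side, so J = (0.000, -33.60). The virtual corner opposite R is at (57.10, -33.60). Tangency of A1 to DG means the radius ZG is perpendicular to DG and A1 meets TJ tangentially, so ZT is at right angles to TJ, with radius 9.4, so the center Z sits 9.4 in from both sides at Z = (47.70, -24.20). That places the tangent points at G = (57.10, -24.20) on DG and T = (47.70, -33.60) on TJ. Then |RG| = |G − R| = 62.02.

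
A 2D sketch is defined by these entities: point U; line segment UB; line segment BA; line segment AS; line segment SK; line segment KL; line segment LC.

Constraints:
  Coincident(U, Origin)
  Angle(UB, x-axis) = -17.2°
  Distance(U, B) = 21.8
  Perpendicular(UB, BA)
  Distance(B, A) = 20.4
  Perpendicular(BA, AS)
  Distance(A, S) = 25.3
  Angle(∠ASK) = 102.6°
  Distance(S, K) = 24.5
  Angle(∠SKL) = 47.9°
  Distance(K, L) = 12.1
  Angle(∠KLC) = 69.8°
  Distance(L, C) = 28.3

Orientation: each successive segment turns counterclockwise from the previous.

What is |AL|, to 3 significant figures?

27.0

U is at the origin; UB runs at -17.2° with length 21.8, so B = (20.8, -6.45). UB is perpendicular to BA, so BA runs at 72.8°; with |BA| = 20.4, A = (26.9, 13.0). BA is perpendicular to AS, so AS runs at 163°; with |AS| = 25.3, S = (2.69, 20.5). ∠ASK = 102.6° gives SK at -120° from the x-axis; with |SK| = 24.5, K = (-9.49, -0.738). ∠SKL = 47.9° gives KL at 12.3° from the x-axis; with |KL| = 12.1, L = (2.34, 1.84). Then |AL| = |L − A| = 27.0.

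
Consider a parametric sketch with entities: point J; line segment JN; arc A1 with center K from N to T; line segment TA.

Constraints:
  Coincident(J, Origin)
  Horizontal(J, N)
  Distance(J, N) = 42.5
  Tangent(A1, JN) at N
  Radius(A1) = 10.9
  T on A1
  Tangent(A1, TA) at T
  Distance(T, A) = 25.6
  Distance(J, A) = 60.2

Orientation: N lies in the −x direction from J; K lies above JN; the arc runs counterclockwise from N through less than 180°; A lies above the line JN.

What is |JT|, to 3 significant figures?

37.0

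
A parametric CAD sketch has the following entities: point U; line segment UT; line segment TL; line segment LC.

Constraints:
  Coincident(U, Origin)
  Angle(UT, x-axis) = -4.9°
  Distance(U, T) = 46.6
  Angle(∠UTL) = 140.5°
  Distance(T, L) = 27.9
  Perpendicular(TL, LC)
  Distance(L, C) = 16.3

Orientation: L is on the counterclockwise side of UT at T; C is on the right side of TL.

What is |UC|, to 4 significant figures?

78.67

U is at the origin; UT runs at -4.9° with length 46.6, so T = 46.6·(cos -4.9°, sin -4.9°) = (46.43, -3.980). ∠UTL = 140.5°, so TL runs at -4.9° + (180° − 140.5°) = 34.60° from the x-axis; with |TL| = 27.9, L = T + 27.9·(cos 34.60°, sin 34.60°) = (69.40, 11.86). TL ⟂ LC; with |LC| = 16.3 on the right of TL, C = L + 16.3·(0.5678, -0.8231) = (78.65, -1.555). Then |UC| = |C − U| = 78.67.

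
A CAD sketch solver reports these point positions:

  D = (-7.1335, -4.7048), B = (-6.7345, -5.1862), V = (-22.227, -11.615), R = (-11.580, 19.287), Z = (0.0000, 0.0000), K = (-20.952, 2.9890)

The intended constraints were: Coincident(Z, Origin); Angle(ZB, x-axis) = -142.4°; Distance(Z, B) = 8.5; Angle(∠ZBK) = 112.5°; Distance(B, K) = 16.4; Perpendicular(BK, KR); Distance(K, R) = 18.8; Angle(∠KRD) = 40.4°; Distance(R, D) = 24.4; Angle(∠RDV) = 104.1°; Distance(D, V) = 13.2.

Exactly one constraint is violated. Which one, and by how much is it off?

Distance(D, V) = 13.2 — off by 3.40.

Z = (0.00, 0.00) ✓; ZB at -142.4° ✓; |ZB| = 8.500 ✓; ∠ZBK = 112.5° ✓; |BK| = 16.40 ✓; ∠(BK, KR) = 90.00° ✓; |KR| = 18.80 ✓; ∠KRD = 40.40° ✓; |RD| = 24.40 ✓; ∠RDV = 104.1° ✓; |DV| = 16.60 ✗.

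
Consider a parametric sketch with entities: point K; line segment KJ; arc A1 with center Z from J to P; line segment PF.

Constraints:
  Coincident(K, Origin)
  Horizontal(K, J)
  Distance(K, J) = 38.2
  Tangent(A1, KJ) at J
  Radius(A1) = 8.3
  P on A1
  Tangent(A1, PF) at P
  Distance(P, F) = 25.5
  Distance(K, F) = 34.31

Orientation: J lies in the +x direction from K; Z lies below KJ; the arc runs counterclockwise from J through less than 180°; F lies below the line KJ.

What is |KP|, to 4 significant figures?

31.05

Checks: |ZP| = 8.300 ✓; ∠(ZP, PF) = 90.00° ✓; |PF| = 25.50 ✓; |KF| = 34.31 ✓.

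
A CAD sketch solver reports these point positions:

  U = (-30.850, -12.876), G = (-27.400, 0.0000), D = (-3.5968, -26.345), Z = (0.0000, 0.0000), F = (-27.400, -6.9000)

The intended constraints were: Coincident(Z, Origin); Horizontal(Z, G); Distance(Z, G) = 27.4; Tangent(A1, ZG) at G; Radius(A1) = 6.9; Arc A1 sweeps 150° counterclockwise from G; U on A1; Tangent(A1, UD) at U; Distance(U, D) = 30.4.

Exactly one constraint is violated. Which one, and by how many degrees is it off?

Tangent(A1, UD) at U — off by 3.70°.

Z = (0.00, 0.00) ✓; Z.y = 0.00, G.y = 0.00 ✓; |ZG| = 27.40 ✓; ∠(FG, GZ) = 90.00° ✓; |FG| = 6.900 ✓; bearing(F→U) − bearing(F→G) = 150.0° ✓; |FU| = 6.900 ✓; ∠(FU, UD) = 86.30° ✗; |UD| = 30.40 ✓.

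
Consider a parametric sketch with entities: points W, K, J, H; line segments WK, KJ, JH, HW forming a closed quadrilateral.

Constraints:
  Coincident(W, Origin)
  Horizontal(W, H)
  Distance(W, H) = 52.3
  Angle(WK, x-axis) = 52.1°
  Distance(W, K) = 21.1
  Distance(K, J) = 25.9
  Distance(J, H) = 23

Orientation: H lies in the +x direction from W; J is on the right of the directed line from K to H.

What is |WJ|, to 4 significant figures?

29.71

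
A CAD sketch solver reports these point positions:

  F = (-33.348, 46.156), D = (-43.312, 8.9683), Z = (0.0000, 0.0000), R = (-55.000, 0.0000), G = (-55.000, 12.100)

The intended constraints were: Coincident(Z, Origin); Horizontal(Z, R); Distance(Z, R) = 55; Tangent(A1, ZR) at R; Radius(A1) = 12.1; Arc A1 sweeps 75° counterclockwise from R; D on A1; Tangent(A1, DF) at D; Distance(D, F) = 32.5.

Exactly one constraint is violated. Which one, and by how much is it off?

Distance(D, F) = 32.5 — off by 6.00.

Z = (0.00, 0.00) ✓; Z.y = 0.00, R.y = 0.00 ✓; |ZR| = 55.00 ✓; ∠(GR, RZ) = 90.00° ✓; |GR| = 12.10 ✓; bearing(G→D) − bearing(G→R) = 75.00° ✓; |GD| = 12.10 ✓; ∠(GD, DF) = 90.00° ✓; |DF| = 38.50 ✗.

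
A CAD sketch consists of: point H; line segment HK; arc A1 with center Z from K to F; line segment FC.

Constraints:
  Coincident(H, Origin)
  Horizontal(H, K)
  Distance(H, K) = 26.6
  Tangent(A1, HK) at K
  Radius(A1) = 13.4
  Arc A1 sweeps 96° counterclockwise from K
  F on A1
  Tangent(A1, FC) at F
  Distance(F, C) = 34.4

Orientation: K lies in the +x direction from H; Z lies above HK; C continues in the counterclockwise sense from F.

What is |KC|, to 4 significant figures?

49.97

H is at the origin; HK is horizontal with |HK| = 26.6 and K on the +x side, so K = (26.60, 0.000). A1 meets HK tangentially, so ZK is at right angles to HK, so Z = K + (0, 13.4) = (26.60, 13.40). On A1, K sits at bearing -90° from Z; a 96° counterclockwise sweep puts F at bearing 6°, so F = Z + 13.4·(cos 6°, sin 6°) = (39.93, 14.80). A1 meets FC tangentially, so ZF is at right angles to FC, so FC runs along (−sin 6°, cos 6°); with |FC| = 34.4, C = (36.33, 49.01). Then |KC| = |C − K| = 49.97.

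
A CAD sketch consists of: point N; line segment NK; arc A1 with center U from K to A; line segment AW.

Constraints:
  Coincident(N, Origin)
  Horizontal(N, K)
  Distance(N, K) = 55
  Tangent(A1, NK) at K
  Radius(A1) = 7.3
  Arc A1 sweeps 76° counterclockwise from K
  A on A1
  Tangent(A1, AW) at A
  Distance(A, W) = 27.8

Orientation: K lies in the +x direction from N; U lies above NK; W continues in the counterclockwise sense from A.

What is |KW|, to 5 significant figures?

35.319

N is at the origin; NK is horizontal with |NK| = 55.0 and K on the +x side, so K = (55.000, 0.0000). A1 meets NK tangentially, so UK is at right angles to NK, so U = K + (0, 7.3) = (55.000, 7.3000). On A1, K sits at bearing -90° from U; a 76° counterclockwise sweep puts A at bearing -14°, so A = U + 7.3·(cos -14°, sin -14°) = (62.083, 5.5340). A1 meets AW tangentially, so UA is at right angles to AW, so AW runs along (−sin -14°, cos -14°); with |AW| = 27.8, W = (68.809, 32.508). Then |KW| = |W − K| = 35.319.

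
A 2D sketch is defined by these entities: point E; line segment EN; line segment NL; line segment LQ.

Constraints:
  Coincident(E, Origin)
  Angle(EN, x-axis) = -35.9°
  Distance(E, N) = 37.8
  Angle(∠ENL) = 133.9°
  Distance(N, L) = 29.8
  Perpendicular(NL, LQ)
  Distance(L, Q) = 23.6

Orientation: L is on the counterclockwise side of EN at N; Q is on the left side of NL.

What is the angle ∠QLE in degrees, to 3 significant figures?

64.1°

E is at the origin; EN runs at -35.9° with length 37.8, so N = 37.8·(cos -35.9°, sin -35.9°) = (30.6, -22.2). ∠ENL = 133.9°, so NL runs at -35.9° + (180° − 133.9°) = 10.2° from the x-axis; with |NL| = 29.8, L = N + 29.8·(cos 10.2°, sin 10.2°) = (59.9, -16.9). The perpendicularity gives LQ at right angles to NL; with |LQ| = 23.6 on the left of NL, Q = L + 23.6·(-0.177, 0.984) = (55.8, 6.34). Then cos ∠QLE = LQ·LE / (|LQ||LE|), giving 64.1°.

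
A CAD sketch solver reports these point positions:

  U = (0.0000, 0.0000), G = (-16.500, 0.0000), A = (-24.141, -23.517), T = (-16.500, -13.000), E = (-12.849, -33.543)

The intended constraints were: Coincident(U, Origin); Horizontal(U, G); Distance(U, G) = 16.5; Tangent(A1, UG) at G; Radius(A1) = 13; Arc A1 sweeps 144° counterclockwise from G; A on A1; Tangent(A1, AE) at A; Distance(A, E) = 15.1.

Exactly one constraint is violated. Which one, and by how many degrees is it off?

Tangent(A1, AE) at A — off by 5.60°.

U = (0.00, 0.00) ✓; U.y = 0.00, G.y = 0.00 ✓; |UG| = 16.50 ✓; ∠(TG, GU) = 90.00° ✓; |TG| = 13.00 ✓; bearing(T→A) − bearing(T→G) = 144.0° ✓; |TA| = 13.00 ✓; ∠(TA, AE) = 95.60° ✗; |AE| = 15.10 ✓.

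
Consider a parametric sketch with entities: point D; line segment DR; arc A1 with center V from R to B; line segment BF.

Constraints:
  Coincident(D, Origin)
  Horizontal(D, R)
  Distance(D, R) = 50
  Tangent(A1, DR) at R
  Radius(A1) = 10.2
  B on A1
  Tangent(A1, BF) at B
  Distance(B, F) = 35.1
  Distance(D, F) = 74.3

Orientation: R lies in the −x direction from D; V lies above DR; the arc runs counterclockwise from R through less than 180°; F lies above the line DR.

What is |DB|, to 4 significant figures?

43.88

Checks: |VB| = 10.20 ✓; ∠(VB, BF) = 90.00° ✓; |BF| = 35.10 ✓; |DF| = 74.30 ✓.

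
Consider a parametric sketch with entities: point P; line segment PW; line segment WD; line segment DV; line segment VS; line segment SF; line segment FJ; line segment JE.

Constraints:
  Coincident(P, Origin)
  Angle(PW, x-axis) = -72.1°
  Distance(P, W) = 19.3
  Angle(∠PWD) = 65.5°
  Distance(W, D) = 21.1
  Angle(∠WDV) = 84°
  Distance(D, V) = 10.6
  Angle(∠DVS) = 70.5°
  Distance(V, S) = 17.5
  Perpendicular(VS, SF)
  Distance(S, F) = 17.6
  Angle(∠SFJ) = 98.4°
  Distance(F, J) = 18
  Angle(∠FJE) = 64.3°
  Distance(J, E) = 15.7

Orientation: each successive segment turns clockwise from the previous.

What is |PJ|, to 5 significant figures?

32.746

The perpendicularity gives SF at right angles to VS, so SF runs at -122.10°; with |SF| = 17.6, F = (-7.2438, -29.805). ∠SFJ = 98.4° gives FJ at 156.30° from the x-axis; with |FJ| = 18.0, J = (-23.726, -22.570). Then |PJ| = |J − P| = 32.746.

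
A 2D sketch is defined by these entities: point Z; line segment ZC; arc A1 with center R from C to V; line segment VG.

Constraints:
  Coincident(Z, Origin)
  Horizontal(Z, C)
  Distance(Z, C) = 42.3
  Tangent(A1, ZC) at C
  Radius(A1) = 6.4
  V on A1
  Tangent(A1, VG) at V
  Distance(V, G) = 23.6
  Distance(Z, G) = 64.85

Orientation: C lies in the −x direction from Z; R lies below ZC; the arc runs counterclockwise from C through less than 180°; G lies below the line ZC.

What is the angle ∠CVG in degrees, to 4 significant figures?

152.2°

Checks: |RV| = 6.400 ✓; ∠(RV, VG) = 90.00° ✓; |VG| = 23.60 ✓; |ZG| = 64.85 ✓.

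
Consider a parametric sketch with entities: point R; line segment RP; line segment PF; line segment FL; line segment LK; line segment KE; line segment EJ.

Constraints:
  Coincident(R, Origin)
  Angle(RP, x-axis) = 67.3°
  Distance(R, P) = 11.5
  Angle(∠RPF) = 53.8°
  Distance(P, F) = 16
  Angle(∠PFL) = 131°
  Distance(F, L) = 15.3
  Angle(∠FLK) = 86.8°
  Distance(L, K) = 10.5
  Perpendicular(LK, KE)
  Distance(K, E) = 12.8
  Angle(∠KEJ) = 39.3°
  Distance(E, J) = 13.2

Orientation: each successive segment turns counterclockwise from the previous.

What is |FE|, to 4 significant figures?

9.959

∠FLK = 86.8° gives LK at -24.30° from the x-axis; with |LK| = 10.5, K = (-8.615, -11.02). The perpendicularity gives KE at right angles to LK, so KE runs at 65.70°; with |KE| = 12.8, E = (-3.348, 0.6479). Then |FE| = |E − F| = 9.959.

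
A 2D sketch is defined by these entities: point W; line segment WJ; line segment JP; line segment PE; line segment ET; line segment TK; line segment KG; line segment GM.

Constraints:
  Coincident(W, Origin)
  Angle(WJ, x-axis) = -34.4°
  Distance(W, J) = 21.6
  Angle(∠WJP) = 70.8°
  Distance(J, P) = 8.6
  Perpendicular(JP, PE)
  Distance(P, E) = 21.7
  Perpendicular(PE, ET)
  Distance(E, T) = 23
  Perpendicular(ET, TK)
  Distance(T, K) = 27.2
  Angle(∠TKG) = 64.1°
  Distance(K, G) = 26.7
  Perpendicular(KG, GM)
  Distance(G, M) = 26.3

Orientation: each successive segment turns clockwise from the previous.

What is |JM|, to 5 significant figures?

29.880

W is at the origin; WJ runs at -34.4° with length 21.6, so J = (17.822, -12.203). ∠WJP = 70.8° gives JP at -143.60° from the x-axis; with |JP| = 8.6, P = (10.900, -17.307). JP ⟂ PE, so PE runs at 126.40°; with |PE| = 21.7, E = (-1.9768, 0.15951). PE is perpendicular to ET, so ET runs at 36.400°; with |ET| = 23.0, T = (16.536, 13.808). ET ⟂ TK, so TK runs at -53.600°; with |TK| = 27.2, K = (32.677, -8.0850). ∠TKG = 64.1° gives KG at -169.50° from the x-axis; with |KG| = 26.7, G = (6.4238, -12.951). KG is perpendicular to GM, so GM runs at 100.50°; with |GM| = 26.3, M = (1.6310, 12.909). Then |JM| = |M − J| = 29.880.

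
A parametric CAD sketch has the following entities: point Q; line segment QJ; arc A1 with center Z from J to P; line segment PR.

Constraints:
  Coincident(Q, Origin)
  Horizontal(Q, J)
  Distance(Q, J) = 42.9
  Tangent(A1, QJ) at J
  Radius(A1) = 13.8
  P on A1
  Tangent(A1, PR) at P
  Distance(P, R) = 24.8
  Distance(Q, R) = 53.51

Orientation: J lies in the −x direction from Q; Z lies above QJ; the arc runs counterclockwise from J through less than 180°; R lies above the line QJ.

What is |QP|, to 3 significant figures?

33.8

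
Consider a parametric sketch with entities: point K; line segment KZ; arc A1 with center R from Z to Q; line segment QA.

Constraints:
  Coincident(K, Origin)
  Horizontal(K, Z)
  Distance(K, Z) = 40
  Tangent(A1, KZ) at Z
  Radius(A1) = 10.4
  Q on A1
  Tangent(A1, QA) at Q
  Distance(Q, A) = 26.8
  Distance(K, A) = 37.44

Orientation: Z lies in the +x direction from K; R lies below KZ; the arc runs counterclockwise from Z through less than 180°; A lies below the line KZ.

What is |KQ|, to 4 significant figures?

31.04

K is at the origin; KZ is horizontal with |KZ| = 40.0 and Z on the +x side, so Z = (40.00, 0.000). A1 meets KZ tangentially, so RZ is at right angles to KZ, so R = Z + (0, -10.4) = (40.00, -10.40). Since RQ ⟂ QA (tangency), |RA| = √(10.4² + 26.8²) = 28.75 regardless of where Q sits on A1. So A lies on both circle(K, 37.44) and circle(R, 28.75); the below-KZ intersection is A = (20.38, -31.41). Q is the foot of the tangent from A: Q = (30.35, -6.532).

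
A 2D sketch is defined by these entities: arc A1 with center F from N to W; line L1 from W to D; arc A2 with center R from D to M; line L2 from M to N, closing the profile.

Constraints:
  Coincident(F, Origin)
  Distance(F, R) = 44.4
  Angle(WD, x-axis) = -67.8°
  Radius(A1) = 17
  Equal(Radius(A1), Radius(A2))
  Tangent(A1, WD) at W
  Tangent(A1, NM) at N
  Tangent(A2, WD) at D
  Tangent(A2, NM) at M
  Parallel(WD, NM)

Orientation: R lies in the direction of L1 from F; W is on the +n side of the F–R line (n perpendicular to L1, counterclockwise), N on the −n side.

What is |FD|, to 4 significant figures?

47.54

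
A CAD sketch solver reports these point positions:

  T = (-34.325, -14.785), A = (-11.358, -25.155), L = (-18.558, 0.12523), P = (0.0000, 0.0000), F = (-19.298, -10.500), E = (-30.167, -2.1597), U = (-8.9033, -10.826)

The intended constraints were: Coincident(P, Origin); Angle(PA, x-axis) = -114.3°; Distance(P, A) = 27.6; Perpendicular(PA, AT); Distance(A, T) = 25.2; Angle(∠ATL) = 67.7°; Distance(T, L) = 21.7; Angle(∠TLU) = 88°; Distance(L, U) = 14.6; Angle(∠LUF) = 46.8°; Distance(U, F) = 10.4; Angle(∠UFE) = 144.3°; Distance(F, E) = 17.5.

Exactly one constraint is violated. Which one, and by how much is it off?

Distance(F, E) = 17.5 — off by 3.80.

P = (0.00, 0.00) ✓; PA at -114.3° ✓; |PA| = 27.60 ✓; ∠(PA, AT) = 90.00° ✓; |AT| = 25.20 ✓; ∠ATL = 67.70° ✓; |TL| = 21.70 ✓; ∠TLU = 88.00° ✓; |LU| = 14.60 ✓; ∠LUF = 46.80° ✓; |UF| = 10.40 ✓; ∠UFE = 144.3° ✓; |FE| = 13.70 ✗.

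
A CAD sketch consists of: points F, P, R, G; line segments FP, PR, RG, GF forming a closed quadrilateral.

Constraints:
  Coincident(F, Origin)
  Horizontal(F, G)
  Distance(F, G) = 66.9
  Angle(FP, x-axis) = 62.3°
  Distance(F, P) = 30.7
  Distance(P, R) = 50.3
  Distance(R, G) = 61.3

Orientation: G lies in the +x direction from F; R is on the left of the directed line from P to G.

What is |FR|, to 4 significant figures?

79.58

Checks: |PR| = 50.30 ✓; |RG| = 61.30 ✓.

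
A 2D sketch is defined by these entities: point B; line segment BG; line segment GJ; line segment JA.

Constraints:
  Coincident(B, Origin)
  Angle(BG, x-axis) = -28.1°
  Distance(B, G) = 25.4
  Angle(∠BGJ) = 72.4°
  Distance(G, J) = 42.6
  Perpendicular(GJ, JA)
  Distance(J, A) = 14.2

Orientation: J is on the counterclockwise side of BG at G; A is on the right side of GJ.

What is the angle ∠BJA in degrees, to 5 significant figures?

124.73°

∠BGJ = 72.4°, so GJ runs at -28.1° + (180° − 72.4°) = 79.500° from the x-axis; with |GJ| = 42.6, J = G + 42.6·(cos 79.500°, sin 79.500°) = (30.169, 29.923). The perpendicularity gives JA at right angles to GJ; with |JA| = 14.2 on the right of GJ, A = J + 14.2·(0.98325, -0.18224) = (44.131, 27.335). Then cos ∠BJA = JB·JA / (|JB||JA|), giving 124.73°.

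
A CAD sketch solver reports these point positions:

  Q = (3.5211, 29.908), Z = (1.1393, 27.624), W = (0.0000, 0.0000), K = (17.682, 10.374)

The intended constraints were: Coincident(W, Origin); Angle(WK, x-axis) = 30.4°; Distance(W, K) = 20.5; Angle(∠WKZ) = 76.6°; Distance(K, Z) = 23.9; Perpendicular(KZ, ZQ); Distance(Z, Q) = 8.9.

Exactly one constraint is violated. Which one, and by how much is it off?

Distance(Z, Q) = 8.9 — off by 5.60.

W = (0.00, 0.00) ✓; WK at 30.40° ✓; |WK| = 20.50 ✓; ∠WKZ = 76.60° ✓; |KZ| = 23.90 ✓; ∠(KZ, ZQ) = 90.00° ✓; |ZQ| = 3.300 ✗.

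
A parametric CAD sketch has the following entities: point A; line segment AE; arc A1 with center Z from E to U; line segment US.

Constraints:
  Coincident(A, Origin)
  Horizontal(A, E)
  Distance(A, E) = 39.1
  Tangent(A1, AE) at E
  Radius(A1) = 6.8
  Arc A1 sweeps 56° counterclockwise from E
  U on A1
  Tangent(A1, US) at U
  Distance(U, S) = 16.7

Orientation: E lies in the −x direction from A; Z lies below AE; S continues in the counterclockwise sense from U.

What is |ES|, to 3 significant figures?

22.5

A is at the origin; A and E share the same y with |AE| = 39.1 and E on the −x side, so E = (-39.1, 0.00). A1 meets AE tangentially, so ZE is at right angles to AE, so Z = E + (0, -6.8) = (-39.1, -6.80). On A1, E sits at bearing 90° from Z; a 56° counterclockwise sweep puts U at bearing 146°, so U = Z + 6.8·(cos 146°, sin 146°) = (-44.7, -3.00). Since A1 is tangent to US there, ZU ⟂ US, so US runs along (−sin 146°, cos 146°); with |US| = 16.7, S = (-54.1, -16.8). Then |ES| = |S − E| = 22.5.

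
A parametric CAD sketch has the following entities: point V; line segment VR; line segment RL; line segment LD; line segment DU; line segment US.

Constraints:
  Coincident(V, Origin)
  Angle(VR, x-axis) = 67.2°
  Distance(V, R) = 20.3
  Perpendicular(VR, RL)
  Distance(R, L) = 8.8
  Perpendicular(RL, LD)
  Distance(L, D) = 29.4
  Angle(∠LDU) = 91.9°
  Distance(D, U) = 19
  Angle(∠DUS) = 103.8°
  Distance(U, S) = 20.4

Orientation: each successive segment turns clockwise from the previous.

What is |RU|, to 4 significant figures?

31.71

V is at the origin; VR runs at 67.2° with length 20.3, so R = (7.867, 18.71). VR ⟂ RL, so RL runs at -22.80°; with |RL| = 8.8, L = (15.98, 15.30). RL ⟂ LD, so LD runs at -112.8°; with |LD| = 29.4, D = (4.586, -11.80). ∠LDU = 91.9° gives DU at 159.1° from the x-axis; with |DU| = 19.0, U = (-13.16, -5.021). Then |RU| = |U − R| = 31.71.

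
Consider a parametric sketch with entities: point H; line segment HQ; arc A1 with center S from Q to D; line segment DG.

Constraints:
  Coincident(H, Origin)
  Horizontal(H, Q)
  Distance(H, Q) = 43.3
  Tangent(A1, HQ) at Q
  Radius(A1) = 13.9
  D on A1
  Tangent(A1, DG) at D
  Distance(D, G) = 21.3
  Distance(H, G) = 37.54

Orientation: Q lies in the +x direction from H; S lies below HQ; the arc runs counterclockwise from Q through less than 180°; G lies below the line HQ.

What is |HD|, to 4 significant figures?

31.58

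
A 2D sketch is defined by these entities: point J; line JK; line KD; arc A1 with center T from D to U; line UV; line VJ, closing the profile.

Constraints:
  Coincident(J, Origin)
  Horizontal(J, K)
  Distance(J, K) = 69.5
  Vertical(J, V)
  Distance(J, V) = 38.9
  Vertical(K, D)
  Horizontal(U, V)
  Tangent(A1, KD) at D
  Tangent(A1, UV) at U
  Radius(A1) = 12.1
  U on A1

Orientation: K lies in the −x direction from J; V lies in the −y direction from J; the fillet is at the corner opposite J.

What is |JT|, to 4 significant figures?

63.35

J is at the origin; JK is horizontal with |JK| = 69.5 and K on the −x side, so K = (-69.50, 0.000). J and V share the same x with |JV| = 38.9 and V on the −y side, so V = (0.000, -38.90). The virtual corner opposite J is at (-69.50, -38.90). The tangent condition forces TD to be normal to KD and the tangent condition forces TU to be normal to UV, with radius 12.1, so the center T sits 12.1 in from both sides at T = (-57.40, -26.80). Then |JT| = |T − J| = 63.35.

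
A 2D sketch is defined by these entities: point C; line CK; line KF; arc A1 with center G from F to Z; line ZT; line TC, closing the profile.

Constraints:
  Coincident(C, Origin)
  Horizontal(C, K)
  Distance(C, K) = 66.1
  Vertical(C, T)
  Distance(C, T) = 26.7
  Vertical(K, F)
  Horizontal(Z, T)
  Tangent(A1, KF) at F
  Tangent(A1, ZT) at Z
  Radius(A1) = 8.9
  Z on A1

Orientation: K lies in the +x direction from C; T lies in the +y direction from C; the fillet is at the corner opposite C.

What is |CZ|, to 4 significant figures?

63.12

C is at the origin; C and K share the same y with |CK| = 66.1 and K on the +x side, so K = (66.10, 0.000). C and T share the same x with |CT| = 26.7 and T on the +y side, so T = (0.000, 26.70). The virtual corner opposite C is at (66.10, 26.70). A1 meets KF tangentially, so GF is at right angles to KF and tangency of A1 to ZT means the radius GZ is perpendicular to ZT, with radius 8.9, so the center G sits 8.9 in from both sides at G = (57.20, 17.80). That places the tangent points at F = (66.10, 17.80) on KF and Z = (57.20, 26.70) on ZT. Then |CZ| = |Z − C| = 63.12.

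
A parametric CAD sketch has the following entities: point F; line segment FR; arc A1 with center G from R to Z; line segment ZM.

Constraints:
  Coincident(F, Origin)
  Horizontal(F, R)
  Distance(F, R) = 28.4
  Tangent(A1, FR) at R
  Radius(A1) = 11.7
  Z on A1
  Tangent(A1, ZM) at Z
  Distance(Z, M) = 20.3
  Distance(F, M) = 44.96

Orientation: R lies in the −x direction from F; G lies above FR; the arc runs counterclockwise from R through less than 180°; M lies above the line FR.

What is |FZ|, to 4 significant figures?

25.16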